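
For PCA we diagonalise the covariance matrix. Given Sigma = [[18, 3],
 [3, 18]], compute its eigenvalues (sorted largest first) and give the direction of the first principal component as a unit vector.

Step 1 — characteristic polynomial of 2×2 Sigma:
  det(Sigma - λI) = λ² - trace · λ + det = 0.
  trace = 18 + 18 = 36, det = 18·18 - (3)² = 315.
Step 2 — discriminant:
  Δ = trace² - 4·det = 1296 - 1260 = 36.
Step 3 — eigenvalues:
  λ = (trace ± √Δ)/2 = (36 ± 6)/2,
  λ_1 = 21,  λ_2 = 15.

Step 4 — unit eigenvector for λ_1: solve (Sigma - λ_1 I)v = 0. First row:
  (18 - 21)·v_x + (3)·v_y = 0, i.e. (-3)·v_x + (3)·v_y = 0,
  so v ∝ (b, λ_1 - a) = (3, 3) = u.
  ||u|| = √((3)² + (3)²) = √(18) ≈ 4.2426,
  v_1 = u/||u|| ≈ (0.7071, 0.7071) (||v_1|| = 1).

λ_1 = 21,  λ_2 = 15;  v_1 ≈ (0.7071, 0.7071)


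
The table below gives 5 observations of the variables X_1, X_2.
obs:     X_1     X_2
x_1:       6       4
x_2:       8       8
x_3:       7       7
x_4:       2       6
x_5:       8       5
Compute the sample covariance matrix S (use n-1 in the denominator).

Step 1 — column means:
  mean(X_1) = (6 + 8 + 7 + 2 + 8) / 5 = 31/5 = 6.2
  mean(X_2) = (4 + 8 + 7 + 6 + 5) / 5 = 30/5 = 6

Step 2 — sample covariance S[i,j] = (1/(n-1)) · Σ_k (x_{k,i} - mean_i) · (x_{k,j} - mean_j), with n-1 = 4.
  S[X_1,X_1] = ((-0.2)·(-0.2) + (1.8)·(1.8) + (0.8)·(0.8) + (-4.2)·(-4.2) + (1.8)·(1.8)) / 4 = 24.8/4 = 6.2
  S[X_1,X_2] = ((-0.2)·(-2) + (1.8)·(2) + (0.8)·(1) + (-4.2)·(0) + (1.8)·(-1)) / 4 = 3/4 = 0.75
  S[X_2,X_2] = ((-2)·(-2) + (2)·(2) + (1)·(1) + (0)·(0) + (-1)·(-1)) / 4 = 10/4 = 2.5

S is symmetric (S[j,i] = S[i,j]). Assembling:

S = [[6.2, 0.75],
 [0.75, 2.5]]


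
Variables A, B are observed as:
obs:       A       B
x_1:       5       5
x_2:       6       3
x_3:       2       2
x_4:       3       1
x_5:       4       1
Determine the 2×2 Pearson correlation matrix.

Step 1 — column means:
  mean(A) = (5 + 6 + 2 + 3 + 4) / 5 = 20/5 = 4
  mean(B) = (5 + 3 + 2 + 1 + 1) / 5 = 12/5 = 2.4

Step 2 — sample variances and covariances s[i,j] = (1/(n-1)) · Σ_k (x_{k,i} - mean_i) · (x_{k,j} - mean_j), with n-1 = 4:
  s[A,A] = ((1)·(1) + (2)·(2) + (-2)·(-2) + (-1)·(-1) + (0)·(0)) / 4 = 10/4 = 2.5
  s[A,B] = ((1)·(2.6) + (2)·(0.6) + (-2)·(-0.4) + (-1)·(-1.4) + (0)·(-1.4)) / 4 = 6/4 = 1.5
  s[B,B] = ((2.6)·(2.6) + (0.6)·(0.6) + (-0.4)·(-0.4) + (-1.4)·(-1.4) + (-1.4)·(-1.4)) / 4 = 11.2/4 = 2.8
  Sample standard deviations s_i = √(s[i,i]):
  s(A) = √(2.5) = 1.5811
  s(B) = √(2.8) = 1.6733

Step 3 — r_{ij} = s_{ij} / (s_i · s_j):
  r[A,A] = 1 (diagonal).
  r[A,B] = 1.5 / (1.5811 · 1.6733) = 1.5 / 2.6458 = 0.5669
  r[B,B] = 1 (diagonal).

R is symmetric with unit diagonal. Assembling:

R = [[1, 0.5669],
 [0.5669, 1]]


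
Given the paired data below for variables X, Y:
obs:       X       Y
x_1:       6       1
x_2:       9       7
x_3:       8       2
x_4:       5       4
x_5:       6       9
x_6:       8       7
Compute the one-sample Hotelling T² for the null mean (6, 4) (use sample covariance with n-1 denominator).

Step 1 — sample mean vector:
  mean(X) = (6 + 9 + 8 + 5 + 6 + 8) / 6 = 42/6 = 7
  mean(Y) = (1 + 7 + 2 + 4 + 9 + 7) / 6 = 30/6 = 5
  x̄ = (7, 5),  deviation x̄ - mu_0 = (7, 5) - (6, 4) = (1, 1).

Step 2 — sample covariance matrix, S[i,j] = (1/(n-1)) · Σ_k (x_{k,i} - mean_i) · (x_{k,j} - mean_j), divisor n-1 = 5:
  S[X,X] = ((-1)·(-1) + (2)·(2) + (1)·(1) + (-2)·(-2) + (-1)·(-1) + (1)·(1)) / 5 = 12/5 = 2.4
  S[X,Y] = ((-1)·(-4) + (2)·(2) + (1)·(-3) + (-2)·(-1) + (-1)·(4) + (1)·(2)) / 5 = 5/5 = 1
  S[Y,Y] = ((-4)·(-4) + (2)·(2) + (-3)·(-3) + (-1)·(-1) + (4)·(4) + (2)·(2)) / 5 = 50/5 = 10
  S = [[2.4, 1],
 [1, 10]].

Step 3 — invert S. det(S) = 2.4·10 - (1)² = 23.
  S^{-1} = (1/det) · [[d, -b], [-b, a]] = [[0.4348, -0.0435],
 [-0.0435, 0.1043]].

Step 4 — quadratic form (x̄ - mu_0)^T · S^{-1} · (x̄ - mu_0):
  S^{-1} · (x̄ - mu_0) = (0.3913, 0.0609),
  (x̄ - mu_0)^T · [...] = (1)·(0.3913) + (1)·(0.0609) = 0.4522.

Step 5 — scale by n: T² = 6 · 0.4522 = 2.713.

T² ≈ 2.713


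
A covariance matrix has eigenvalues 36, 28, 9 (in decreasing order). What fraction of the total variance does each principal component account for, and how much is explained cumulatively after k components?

Step 1 — total variance = trace(Sigma) = Σ λ_i = 36 + 28 + 9 = 73.

Step 2 — fraction explained by component i = λ_i / Σ λ:
  PC1: 36/73 = 0.4932
  PC2: 28/73 = 0.3836
  PC3: 9/73 = 0.1233

Step 3 — cumulative fraction after k components = (λ_1 + ... + λ_k) / Σ λ:
  k = 1: 36/73 = 0.4932
  k = 2: (36 + 28)/73 = 64/73 = 0.8767
  k = 3: (36 + 28 + 9)/73 = 73/73 = 1

Summary (fraction, with percent):

explained: PC1 0.4932 (49.32%), PC2 0.3836 (38.36%), PC3 0.1233 (12.33%);  cumulative: 0.4932, 0.8767, 1


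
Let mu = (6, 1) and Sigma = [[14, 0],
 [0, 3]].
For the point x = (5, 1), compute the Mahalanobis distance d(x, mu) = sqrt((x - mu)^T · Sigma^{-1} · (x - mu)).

Step 1 — centre the observation: (x - mu) = (-1, 0).

Step 2 — invert Sigma. det(Sigma) = 14·3 - (0)² = 42.
  Sigma^{-1} = (1/det) · [[d, -b], [-b, a]] = [[0.0714, 0],
 [0, 0.3333]].

Step 3 — form the quadratic (x - mu)^T · Sigma^{-1} · (x - mu):
  Sigma^{-1} · (x - mu) = (-0.0714, 0).
  (x - mu)^T · [Sigma^{-1} · (x - mu)] = (-1)·(-0.0714) + (0)·(0) = 0.0714.

Step 4 — take square root: d = √(0.0714) ≈ 0.2673.

d(x, mu) = √(0.0714) ≈ 0.2673


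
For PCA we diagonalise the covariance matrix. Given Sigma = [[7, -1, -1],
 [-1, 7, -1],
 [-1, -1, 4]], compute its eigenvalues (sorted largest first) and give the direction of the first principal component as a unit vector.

Step 1 — characteristic polynomial p(λ) = det(λI - Sigma) = λ³ - tr·λ² + c_1·λ - det, where tr = trace, c_1 = sum of the principal 2×2 minors, det = det(Sigma):
  tr = 7 + 7 + 4 = 18,
  c_1 = (7·7 - (-1)²) + (7·4 - (-1)²) + (7·4 - (-1)²) = 48 + 27 + 27 = 102,
  det = 7·(7·4 - (-1)²) - (-1)·((-1)·4 - (-1)·(-1)) + (-1)·((-1)·(-1) - 7·(-1)) = 7·(27) - (-1)·(-5) + (-1)·(8) = 176.
  So p(λ) = λ³ - 18λ² + 102λ - 176.
Step 2 — look for an integer root (rational root theorem: any rational root is an integer divisor of 176). Testing λ = 8:
  p(8) = 512 - 1152 + 816 - 176 = 0  ✓
  Dividing out (λ - 8): p(λ) = (λ - 8)(λ² - 10λ + 22).
Step 3 — remaining eigenvalues from the quadratic λ² - 10λ + 22 = 0:
  Δ = 10² - 4·22 = 100 - 88 = 12,  λ = (10 ± √12)/2 = (10 ± 3.4641)/2 ≈ 6.7321 or 3.2679.
  Sorted: λ_1 = 8,  λ_2 = 6.7321,  λ_3 = 3.2679  (check: sum = 18 = tr ✓).

Step 4 — unit eigenvector for λ_1 = 8: v spans the null space of (Sigma - λ_1 I), whose rows are
  r_1 = (-1, -1, -1),  r_2 = (-1, -1, -1),  r_3 = (-1, -1, -4).
  v is orthogonal to every row, so take v ∝ r_1 × r_3 = ((-1)·(-4) - (-1)·(-1), (-1)·(-1) - (-1)·(-4), (-1)·(-1) - (-1)·(-1)) = (3, -3, 0).
  Rescale (divide by 3): u = (1, -1, 0).
  ||u|| = √((1)² + (-1)² + (0)²) = √(2) ≈ 1.4142,  v_1 = u/||u|| ≈ (0.7071, -0.7071, 0) (||v_1|| = 1).

λ_1 = 8,  λ_2 = 6.7321,  λ_3 = 3.2679;  v_1 ≈ (0.7071, -0.7071, 0)


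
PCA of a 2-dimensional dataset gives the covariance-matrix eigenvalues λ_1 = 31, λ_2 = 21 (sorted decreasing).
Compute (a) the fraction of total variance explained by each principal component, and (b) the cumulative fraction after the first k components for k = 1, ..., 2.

Step 1 — total variance = trace(Sigma) = Σ λ_i = 31 + 21 = 52.

Step 2 — fraction explained by component i = λ_i / Σ λ:
  PC1: 31/52 = 0.5962
  PC2: 21/52 = 0.4038

Step 3 — cumulative fraction after k components = (λ_1 + ... + λ_k) / Σ λ:
  k = 1: 31/52 = 0.5962
  k = 2: (31 + 21)/52 = 52/52 = 1

Summary (fraction, with percent):

explained: PC1 0.5962 (59.62%), PC2 0.4038 (40.38%);  cumulative: 0.5962, 1


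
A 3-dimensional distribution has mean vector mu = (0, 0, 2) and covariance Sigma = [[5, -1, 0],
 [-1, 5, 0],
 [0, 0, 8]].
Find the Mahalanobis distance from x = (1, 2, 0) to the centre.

Step 1 — centre the observation: (x - mu) = (1, 2, -2).

Step 2 — invert Sigma (cofactor / det for 3×3, or solve directly):
  Sigma^{-1} = [[0.2083, 0.0417, 0],
 [0.0417, 0.2083, 0],
 [0, 0, 0.125]].

Step 3 — form the quadratic (x - mu)^T · Sigma^{-1} · (x - mu):
  Sigma^{-1} · (x - mu) = (0.2917, 0.4583, -0.25).
  (x - mu)^T · [Sigma^{-1} · (x - mu)] = (1)·(0.2917) + (2)·(0.4583) + (-2)·(-0.25) = 1.7083.

Step 4 — take square root: d = √(1.7083) ≈ 1.307.

d(x, mu) = √(1.7083) ≈ 1.307


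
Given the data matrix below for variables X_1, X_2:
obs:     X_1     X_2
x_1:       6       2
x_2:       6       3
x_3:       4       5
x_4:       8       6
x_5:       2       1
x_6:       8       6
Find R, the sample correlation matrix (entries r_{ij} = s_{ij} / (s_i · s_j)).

Step 1 — column means:
  mean(X_1) = (6 + 6 + 4 + 8 + 2 + 8) / 6 = 34/6 = 5.6667
  mean(X_2) = (2 + 3 + 5 + 6 + 1 + 6) / 6 = 23/6 = 3.8333

Step 2 — sample variances and covariances s[i,j] = (1/(n-1)) · Σ_k (x_{k,i} - mean_i) · (x_{k,j} - mean_j), with n-1 = 5:
  s[X_1,X_1] = ((0.3333)·(0.3333) + (0.3333)·(0.3333) + (-1.6667)·(-1.6667) + (2.3333)·(2.3333) + (-3.6667)·(-3.6667) + (2.3333)·(2.3333)) / 5 = 27.3333/5 = 5.4667
  s[X_1,X_2] = ((0.3333)·(-1.8333) + (0.3333)·(-0.8333) + (-1.6667)·(1.1667) + (2.3333)·(2.1667) + (-3.6667)·(-2.8333) + (2.3333)·(2.1667)) / 5 = 17.6667/5 = 3.5333
  s[X_2,X_2] = ((-1.8333)·(-1.8333) + (-0.8333)·(-0.8333) + (1.1667)·(1.1667) + (2.1667)·(2.1667) + (-2.8333)·(-2.8333) + (2.1667)·(2.1667)) / 5 = 22.8333/5 = 4.5667
  Sample standard deviations s_i = √(s[i,i]):
  s(X_1) = √(5.4667) = 2.3381
  s(X_2) = √(4.5667) = 2.137

Step 3 — r_{ij} = s_{ij} / (s_i · s_j):
  r[X_1,X_1] = 1 (diagonal).
  r[X_1,X_2] = 3.5333 / (2.3381 · 2.137) = 3.5333 / 4.9964 = 0.7072
  r[X_2,X_2] = 1 (diagonal).

R is symmetric with unit diagonal. Assembling:

R = [[1, 0.7072],
 [0.7072, 1]]


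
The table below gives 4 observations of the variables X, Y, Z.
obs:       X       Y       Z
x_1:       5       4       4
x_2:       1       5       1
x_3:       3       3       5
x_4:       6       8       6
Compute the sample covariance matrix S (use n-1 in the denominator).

Step 1 — column means:
  mean(X) = (5 + 1 + 3 + 6) / 4 = 15/4 = 3.75
  mean(Y) = (4 + 5 + 3 + 8) / 4 = 20/4 = 5
  mean(Z) = (4 + 1 + 5 + 6) / 4 = 16/4 = 4

Step 2 — sample covariance S[i,j] = (1/(n-1)) · Σ_k (x_{k,i} - mean_i) · (x_{k,j} - mean_j), with n-1 = 3.
  S[X,X] = ((1.25)·(1.25) + (-2.75)·(-2.75) + (-0.75)·(-0.75) + (2.25)·(2.25)) / 3 = 14.75/3 = 4.9167
  S[X,Y] = ((1.25)·(-1) + (-2.75)·(0) + (-0.75)·(-2) + (2.25)·(3)) / 3 = 7/3 = 2.3333
  S[X,Z] = ((1.25)·(0) + (-2.75)·(-3) + (-0.75)·(1) + (2.25)·(2)) / 3 = 12/3 = 4
  S[Y,Y] = ((-1)·(-1) + (0)·(0) + (-2)·(-2) + (3)·(3)) / 3 = 14/3 = 4.6667
  S[Y,Z] = ((-1)·(0) + (0)·(-3) + (-2)·(1) + (3)·(2)) / 3 = 4/3 = 1.3333
  S[Z,Z] = ((0)·(0) + (-3)·(-3) + (1)·(1) + (2)·(2)) / 3 = 14/3 = 4.6667

S is symmetric (S[j,i] = S[i,j]). Assembling:

S = [[4.9167, 2.3333, 4],
 [2.3333, 4.6667, 1.3333],
 [4, 1.3333, 4.6667]]


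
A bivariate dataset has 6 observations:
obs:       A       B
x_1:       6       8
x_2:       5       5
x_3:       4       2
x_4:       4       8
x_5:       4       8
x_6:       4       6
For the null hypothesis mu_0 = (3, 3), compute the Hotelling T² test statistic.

Step 1 — sample mean vector:
  mean(A) = (6 + 5 + 4 + 4 + 4 + 4) / 6 = 27/6 = 4.5
  mean(B) = (8 + 5 + 2 + 8 + 8 + 6) / 6 = 37/6 = 6.1667
  x̄ = (4.5, 6.1667),  deviation x̄ - mu_0 = (4.5, 6.1667) - (3, 3) = (1.5, 3.1667).

Step 2 — sample covariance matrix, S[i,j] = (1/(n-1)) · Σ_k (x_{k,i} - mean_i) · (x_{k,j} - mean_j), divisor n-1 = 5:
  S[A,A] = ((1.5)·(1.5) + (0.5)·(0.5) + (-0.5)·(-0.5) + (-0.5)·(-0.5) + (-0.5)·(-0.5) + (-0.5)·(-0.5)) / 5 = 3.5/5 = 0.7
  S[A,B] = ((1.5)·(1.8333) + (0.5)·(-1.1667) + (-0.5)·(-4.1667) + (-0.5)·(1.8333) + (-0.5)·(1.8333) + (-0.5)·(-0.1667)) / 5 = 2.5/5 = 0.5
  S[B,B] = ((1.8333)·(1.8333) + (-1.1667)·(-1.1667) + (-4.1667)·(-4.1667) + (1.8333)·(1.8333) + (1.8333)·(1.8333) + (-0.1667)·(-0.1667)) / 5 = 28.8333/5 = 5.7667
  S = [[0.7, 0.5],
 [0.5, 5.7667]].

Step 3 — invert S. det(S) = 0.7·5.7667 - (0.5)² = 3.7867.
  S^{-1} = (1/det) · [[d, -b], [-b, a]] = [[1.5229, -0.132],
 [-0.132, 0.1849]].

Step 4 — quadratic form (x̄ - mu_0)^T · S^{-1} · (x̄ - mu_0):
  S^{-1} · (x̄ - mu_0) = (1.8662, 0.3873),
  (x̄ - mu_0)^T · [...] = (1.5)·(1.8662) + (3.1667)·(0.3873) = 4.0258.

Step 5 — scale by n: T² = 6 · 4.0258 = 24.1549.

T² ≈ 24.1549


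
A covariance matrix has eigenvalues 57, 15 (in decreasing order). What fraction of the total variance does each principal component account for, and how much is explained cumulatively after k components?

Step 1 — total variance = trace(Sigma) = Σ λ_i = 57 + 15 = 72.

Step 2 — fraction explained by component i = λ_i / Σ λ:
  PC1: 57/72 = 0.7917
  PC2: 15/72 = 0.2083

Step 3 — cumulative fraction after k components = (λ_1 + ... + λ_k) / Σ λ:
  k = 1: 57/72 = 0.7917
  k = 2: (57 + 15)/72 = 72/72 = 1

Summary (fraction, with percent):

explained: PC1 0.7917 (79.17%), PC2 0.2083 (20.83%);  cumulative: 0.7917, 1


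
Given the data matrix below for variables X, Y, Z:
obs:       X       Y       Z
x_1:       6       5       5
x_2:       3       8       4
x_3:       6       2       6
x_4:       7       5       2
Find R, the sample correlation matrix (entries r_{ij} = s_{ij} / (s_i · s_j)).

Step 1 — column means:
  mean(X) = (6 + 3 + 6 + 7) / 4 = 22/4 = 5.5
  mean(Y) = (5 + 8 + 2 + 5) / 4 = 20/4 = 5
  mean(Z) = (5 + 4 + 6 + 2) / 4 = 17/4 = 4.25

Step 2 — sample variances and covariances s[i,j] = (1/(n-1)) · Σ_k (x_{k,i} - mean_i) · (x_{k,j} - mean_j), with n-1 = 3:
  s[X,X] = ((0.5)·(0.5) + (-2.5)·(-2.5) + (0.5)·(0.5) + (1.5)·(1.5)) / 3 = 9/3 = 3
  s[X,Y] = ((0.5)·(0) + (-2.5)·(3) + (0.5)·(-3) + (1.5)·(0)) / 3 = -9/3 = -3
  s[X,Z] = ((0.5)·(0.75) + (-2.5)·(-0.25) + (0.5)·(1.75) + (1.5)·(-2.25)) / 3 = -1.5/3 = -0.5
  s[Y,Y] = ((0)·(0) + (3)·(3) + (-3)·(-3) + (0)·(0)) / 3 = 18/3 = 6
  s[Y,Z] = ((0)·(0.75) + (3)·(-0.25) + (-3)·(1.75) + (0)·(-2.25)) / 3 = -6/3 = -2
  s[Z,Z] = ((0.75)·(0.75) + (-0.25)·(-0.25) + (1.75)·(1.75) + (-2.25)·(-2.25)) / 3 = 8.75/3 = 2.9167
  Sample standard deviations s_i = √(s[i,i]):
  s(X) = √(3) = 1.7321
  s(Y) = √(6) = 2.4495
  s(Z) = √(2.9167) = 1.7078

Step 3 — r_{ij} = s_{ij} / (s_i · s_j):
  r[X,X] = 1 (diagonal).
  r[X,Y] = -3 / (1.7321 · 2.4495) = -3 / 4.2426 = -0.7071
  r[X,Z] = -0.5 / (1.7321 · 1.7078) = -0.5 / 2.958 = -0.169
  r[Y,Y] = 1 (diagonal).
  r[Y,Z] = -2 / (2.4495 · 1.7078) = -2 / 4.1833 = -0.4781
  r[Z,Z] = 1 (diagonal).

R is symmetric with unit diagonal. Assembling:

R = [[1, -0.7071, -0.169],
 [-0.7071, 1, -0.4781],
 [-0.169, -0.4781, 1]]


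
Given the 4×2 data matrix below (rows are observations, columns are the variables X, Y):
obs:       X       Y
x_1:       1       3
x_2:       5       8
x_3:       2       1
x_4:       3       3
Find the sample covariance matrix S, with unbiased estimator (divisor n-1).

Step 1 — column means:
  mean(X) = (1 + 5 + 2 + 3) / 4 = 11/4 = 2.75
  mean(Y) = (3 + 8 + 1 + 3) / 4 = 15/4 = 3.75

Step 2 — sample covariance S[i,j] = (1/(n-1)) · Σ_k (x_{k,i} - mean_i) · (x_{k,j} - mean_j), with n-1 = 3.
  S[X,X] = ((-1.75)·(-1.75) + (2.25)·(2.25) + (-0.75)·(-0.75) + (0.25)·(0.25)) / 3 = 8.75/3 = 2.9167
  S[X,Y] = ((-1.75)·(-0.75) + (2.25)·(4.25) + (-0.75)·(-2.75) + (0.25)·(-0.75)) / 3 = 12.75/3 = 4.25
  S[Y,Y] = ((-0.75)·(-0.75) + (4.25)·(4.25) + (-2.75)·(-2.75) + (-0.75)·(-0.75)) / 3 = 26.75/3 = 8.9167

S is symmetric (S[j,i] = S[i,j]). Assembling:

S = [[2.9167, 4.25],
 [4.25, 8.9167]]


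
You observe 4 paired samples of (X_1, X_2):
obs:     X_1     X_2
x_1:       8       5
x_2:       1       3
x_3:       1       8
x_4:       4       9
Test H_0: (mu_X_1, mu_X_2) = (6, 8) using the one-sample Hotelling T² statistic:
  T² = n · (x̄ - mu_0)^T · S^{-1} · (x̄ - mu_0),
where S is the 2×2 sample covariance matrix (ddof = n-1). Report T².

Step 1 — sample mean vector:
  mean(X_1) = (8 + 1 + 1 + 4) / 4 = 14/4 = 3.5
  mean(X_2) = (5 + 3 + 8 + 9) / 4 = 25/4 = 6.25
  x̄ = (3.5, 6.25),  deviation x̄ - mu_0 = (3.5, 6.25) - (6, 8) = (-2.5, -1.75).

Step 2 — sample covariance matrix, S[i,j] = (1/(n-1)) · Σ_k (x_{k,i} - mean_i) · (x_{k,j} - mean_j), divisor n-1 = 3:
  S[X_1,X_1] = ((4.5)·(4.5) + (-2.5)·(-2.5) + (-2.5)·(-2.5) + (0.5)·(0.5)) / 3 = 33/3 = 11
  S[X_1,X_2] = ((4.5)·(-1.25) + (-2.5)·(-3.25) + (-2.5)·(1.75) + (0.5)·(2.75)) / 3 = -0.5/3 = -0.1667
  S[X_2,X_2] = ((-1.25)·(-1.25) + (-3.25)·(-3.25) + (1.75)·(1.75) + (2.75)·(2.75)) / 3 = 22.75/3 = 7.5833
  S = [[11, -0.1667],
 [-0.1667, 7.5833]].

Step 3 — invert S. det(S) = 11·7.5833 - (-0.1667)² = 83.3889.
  S^{-1} = (1/det) · [[d, -b], [-b, a]] = [[0.0909, 0.002],
 [0.002, 0.1319]].

Step 4 — quadratic form (x̄ - mu_0)^T · S^{-1} · (x̄ - mu_0):
  S^{-1} · (x̄ - mu_0) = (-0.2308, -0.2358),
  (x̄ - mu_0)^T · [...] = (-2.5)·(-0.2308) + (-1.75)·(-0.2358) = 0.9898.

Step 5 — scale by n: T² = 4 · 0.9898 = 3.9594.

T² ≈ 3.9594


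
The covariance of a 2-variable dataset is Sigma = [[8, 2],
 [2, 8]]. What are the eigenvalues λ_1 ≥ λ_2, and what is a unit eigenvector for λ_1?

Step 1 — characteristic polynomial of 2×2 Sigma:
  det(Sigma - λI) = λ² - trace · λ + det = 0.
  trace = 8 + 8 = 16, det = 8·8 - (2)² = 60.
Step 2 — discriminant:
  Δ = trace² - 4·det = 256 - 240 = 16.
Step 3 — eigenvalues:
  λ = (trace ± √Δ)/2 = (16 ± 4)/2,
  λ_1 = 10,  λ_2 = 6.

Step 4 — unit eigenvector for λ_1: solve (Sigma - λ_1 I)v = 0. First row:
  (8 - 10)·v_x + (2)·v_y = 0, i.e. (-2)·v_x + (2)·v_y = 0,
  so v ∝ (b, λ_1 - a) = (2, 2) = u.
  ||u|| = √((2)² + (2)²) = √(8) ≈ 2.8284,
  v_1 = u/||u|| ≈ (0.7071, 0.7071) (||v_1|| = 1).

λ_1 = 10,  λ_2 = 6;  v_1 ≈ (0.7071, 0.7071)


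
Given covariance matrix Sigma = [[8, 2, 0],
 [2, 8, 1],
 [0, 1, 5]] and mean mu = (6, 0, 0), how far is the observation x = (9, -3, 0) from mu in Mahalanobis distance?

Step 1 — centre the observation: (x - mu) = (3, -3, 0).

Step 2 — invert Sigma (cofactor / det for 3×3, or solve directly):
  Sigma^{-1} = [[0.1336, -0.0342, 0.0068],
 [-0.0342, 0.137, -0.0274],
 [0.0068, -0.0274, 0.2055]].

Step 3 — form the quadratic (x - mu)^T · Sigma^{-1} · (x - mu):
  Sigma^{-1} · (x - mu) = (0.5034, -0.5137, 0.1027).
  (x - mu)^T · [Sigma^{-1} · (x - mu)] = (3)·(0.5034) + (-3)·(-0.5137) + (0)·(0.1027) = 3.0514.

Step 4 — take square root: d = √(3.0514) ≈ 1.7468.

d(x, mu) = √(3.0514) ≈ 1.7468


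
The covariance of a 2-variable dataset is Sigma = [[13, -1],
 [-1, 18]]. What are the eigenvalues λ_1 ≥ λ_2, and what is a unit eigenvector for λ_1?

Step 1 — characteristic polynomial of 2×2 Sigma:
  det(Sigma - λI) = λ² - trace · λ + det = 0.
  trace = 13 + 18 = 31, det = 13·18 - (-1)² = 233.
Step 2 — discriminant:
  Δ = trace² - 4·det = 961 - 932 = 29.
Step 3 — eigenvalues:
  λ = (trace ± √Δ)/2 = (31 ± 5.3852)/2,
  λ_1 = 18.1926,  λ_2 = 12.8074.

Step 4 — unit eigenvector for λ_1: solve (Sigma - λ_1 I)v = 0. First row:
  (13 - 18.1926)·v_x + (-1)·v_y = 0, i.e. (-5.1926)·v_x + (-1)·v_y = 0,
  so v ∝ (b, λ_1 - a) = (-1, 5.1926); multiply by -1 so the first entry is positive: u = (1, -5.1926).
  ||u|| = √((1)² + (-5.1926)²) = √(27.9629) ≈ 5.288,
  v_1 = u/||u|| ≈ (0.1891, -0.982) (||v_1|| = 1).

λ_1 = 18.1926,  λ_2 = 12.8074;  v_1 ≈ (0.1891, -0.982)


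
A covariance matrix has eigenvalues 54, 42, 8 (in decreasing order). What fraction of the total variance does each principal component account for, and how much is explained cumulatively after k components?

Step 1 — total variance = trace(Sigma) = Σ λ_i = 54 + 42 + 8 = 104.

Step 2 — fraction explained by component i = λ_i / Σ λ:
  PC1: 54/104 = 0.5192
  PC2: 42/104 = 0.4038
  PC3: 8/104 = 0.0769

Step 3 — cumulative fraction after k components = (λ_1 + ... + λ_k) / Σ λ:
  k = 1: 54/104 = 0.5192
  k = 2: (54 + 42)/104 = 96/104 = 0.9231
  k = 3: (54 + 42 + 8)/104 = 104/104 = 1

Summary (fraction, with percent):

explained: PC1 0.5192 (51.92%), PC2 0.4038 (40.38%), PC3 0.0769 (7.69%);  cumulative: 0.5192, 0.9231, 1


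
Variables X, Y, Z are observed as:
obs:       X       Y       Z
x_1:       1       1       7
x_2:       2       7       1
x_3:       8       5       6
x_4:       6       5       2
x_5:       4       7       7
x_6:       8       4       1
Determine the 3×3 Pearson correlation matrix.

Step 1 — column means:
  mean(X) = (1 + 2 + 8 + 6 + 4 + 8) / 6 = 29/6 = 4.8333
  mean(Y) = (1 + 7 + 5 + 5 + 7 + 4) / 6 = 29/6 = 4.8333
  mean(Z) = (7 + 1 + 6 + 2 + 7 + 1) / 6 = 24/6 = 4

Step 2 — sample variances and covariances s[i,j] = (1/(n-1)) · Σ_k (x_{k,i} - mean_i) · (x_{k,j} - mean_j), with n-1 = 5:
  s[X,X] = ((-3.8333)·(-3.8333) + (-2.8333)·(-2.8333) + (3.1667)·(3.1667) + (1.1667)·(1.1667) + (-0.8333)·(-0.8333) + (3.1667)·(3.1667)) / 5 = 44.8333/5 = 8.9667
  s[X,Y] = ((-3.8333)·(-3.8333) + (-2.8333)·(2.1667) + (3.1667)·(0.1667) + (1.1667)·(0.1667) + (-0.8333)·(2.1667) + (3.1667)·(-0.8333)) / 5 = 4.8333/5 = 0.9667
  s[X,Z] = ((-3.8333)·(3) + (-2.8333)·(-3) + (3.1667)·(2) + (1.1667)·(-2) + (-0.8333)·(3) + (3.1667)·(-3)) / 5 = -11/5 = -2.2
  s[Y,Y] = ((-3.8333)·(-3.8333) + (2.1667)·(2.1667) + (0.1667)·(0.1667) + (0.1667)·(0.1667) + (2.1667)·(2.1667) + (-0.8333)·(-0.8333)) / 5 = 24.8333/5 = 4.9667
  s[Y,Z] = ((-3.8333)·(3) + (2.1667)·(-3) + (0.1667)·(2) + (0.1667)·(-2) + (2.1667)·(3) + (-0.8333)·(-3)) / 5 = -9/5 = -1.8
  s[Z,Z] = ((3)·(3) + (-3)·(-3) + (2)·(2) + (-2)·(-2) + (3)·(3) + (-3)·(-3)) / 5 = 44/5 = 8.8
  Sample standard deviations s_i = √(s[i,i]):
  s(X) = √(8.9667) = 2.9944
  s(Y) = √(4.9667) = 2.2286
  s(Z) = √(8.8) = 2.9665

Step 3 — r_{ij} = s_{ij} / (s_i · s_j):
  r[X,X] = 1 (diagonal).
  r[X,Y] = 0.9667 / (2.9944 · 2.2286) = 0.9667 / 6.6734 = 0.1449
  r[X,Z] = -2.2 / (2.9944 · 2.9665) = -2.2 / 8.8829 = -0.2477
  r[Y,Y] = 1 (diagonal).
  r[Y,Z] = -1.8 / (2.2286 · 2.9665) = -1.8 / 6.6111 = -0.2723
  r[Z,Z] = 1 (diagonal).

R is symmetric with unit diagonal. Assembling:

R = [[1, 0.1449, -0.2477],
 [0.1449, 1, -0.2723],
 [-0.2477, -0.2723, 1]]


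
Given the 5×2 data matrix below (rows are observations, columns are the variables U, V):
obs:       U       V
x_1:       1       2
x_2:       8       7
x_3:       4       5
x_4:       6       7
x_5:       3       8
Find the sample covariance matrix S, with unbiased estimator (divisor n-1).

Step 1 — column means:
  mean(U) = (1 + 8 + 4 + 6 + 3) / 5 = 22/5 = 4.4
  mean(V) = (2 + 7 + 5 + 7 + 8) / 5 = 29/5 = 5.8

Step 2 — sample covariance S[i,j] = (1/(n-1)) · Σ_k (x_{k,i} - mean_i) · (x_{k,j} - mean_j), with n-1 = 4.
  S[U,U] = ((-3.4)·(-3.4) + (3.6)·(3.6) + (-0.4)·(-0.4) + (1.6)·(1.6) + (-1.4)·(-1.4)) / 4 = 29.2/4 = 7.3
  S[U,V] = ((-3.4)·(-3.8) + (3.6)·(1.2) + (-0.4)·(-0.8) + (1.6)·(1.2) + (-1.4)·(2.2)) / 4 = 16.4/4 = 4.1
  S[V,V] = ((-3.8)·(-3.8) + (1.2)·(1.2) + (-0.8)·(-0.8) + (1.2)·(1.2) + (2.2)·(2.2)) / 4 = 22.8/4 = 5.7

S is symmetric (S[j,i] = S[i,j]). Assembling:

S = [[7.3, 4.1],
 [4.1, 5.7]]


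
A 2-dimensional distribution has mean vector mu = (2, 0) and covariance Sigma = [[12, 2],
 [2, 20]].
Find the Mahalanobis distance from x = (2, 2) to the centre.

Step 1 — centre the observation: (x - mu) = (0, 2).

Step 2 — invert Sigma. det(Sigma) = 12·20 - (2)² = 236.
  Sigma^{-1} = (1/det) · [[d, -b], [-b, a]] = [[0.0847, -0.0085],
 [-0.0085, 0.0508]].

Step 3 — form the quadratic (x - mu)^T · Sigma^{-1} · (x - mu):
  Sigma^{-1} · (x - mu) = (-0.0169, 0.1017).
  (x - mu)^T · [Sigma^{-1} · (x - mu)] = (0)·(-0.0169) + (2)·(0.1017) = 0.2034.

Step 4 — take square root: d = √(0.2034) ≈ 0.451.

d(x, mu) = √(0.2034) ≈ 0.451


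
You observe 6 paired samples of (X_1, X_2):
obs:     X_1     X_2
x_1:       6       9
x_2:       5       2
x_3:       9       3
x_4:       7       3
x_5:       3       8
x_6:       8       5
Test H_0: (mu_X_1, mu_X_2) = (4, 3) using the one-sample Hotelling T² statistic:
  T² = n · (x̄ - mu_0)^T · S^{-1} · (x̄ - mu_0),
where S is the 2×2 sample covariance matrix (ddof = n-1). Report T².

Step 1 — sample mean vector:
  mean(X_1) = (6 + 5 + 9 + 7 + 3 + 8) / 6 = 38/6 = 6.3333
  mean(X_2) = (9 + 2 + 3 + 3 + 8 + 5) / 6 = 30/6 = 5
  x̄ = (6.3333, 5),  deviation x̄ - mu_0 = (6.3333, 5) - (4, 3) = (2.3333, 2).

Step 2 — sample covariance matrix, S[i,j] = (1/(n-1)) · Σ_k (x_{k,i} - mean_i) · (x_{k,j} - mean_j), divisor n-1 = 5:
  S[X_1,X_1] = ((-0.3333)·(-0.3333) + (-1.3333)·(-1.3333) + (2.6667)·(2.6667) + (0.6667)·(0.6667) + (-3.3333)·(-3.3333) + (1.6667)·(1.6667)) / 5 = 23.3333/5 = 4.6667
  S[X_1,X_2] = ((-0.3333)·(4) + (-1.3333)·(-3) + (2.6667)·(-2) + (0.6667)·(-2) + (-3.3333)·(3) + (1.6667)·(0)) / 5 = -14/5 = -2.8
  S[X_2,X_2] = ((4)·(4) + (-3)·(-3) + (-2)·(-2) + (-2)·(-2) + (3)·(3) + (0)·(0)) / 5 = 42/5 = 8.4
  S = [[4.6667, -2.8],
 [-2.8, 8.4]].

Step 3 — invert S. det(S) = 4.6667·8.4 - (-2.8)² = 31.36.
  S^{-1} = (1/det) · [[d, -b], [-b, a]] = [[0.2679, 0.0893],
 [0.0893, 0.1488]].

Step 4 — quadratic form (x̄ - mu_0)^T · S^{-1} · (x̄ - mu_0):
  S^{-1} · (x̄ - mu_0) = (0.8036, 0.506),
  (x̄ - mu_0)^T · [...] = (2.3333)·(0.8036) + (2)·(0.506) = 2.8869.

Step 5 — scale by n: T² = 6 · 2.8869 = 17.3214.

T² ≈ 17.3214


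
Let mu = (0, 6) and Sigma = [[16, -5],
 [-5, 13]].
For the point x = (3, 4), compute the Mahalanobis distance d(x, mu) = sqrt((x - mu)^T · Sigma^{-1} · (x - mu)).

Step 1 — centre the observation: (x - mu) = (3, -2).

Step 2 — invert Sigma. det(Sigma) = 16·13 - (-5)² = 183.
  Sigma^{-1} = (1/det) · [[d, -b], [-b, a]] = [[0.071, 0.0273],
 [0.0273, 0.0874]].

Step 3 — form the quadratic (x - mu)^T · Sigma^{-1} · (x - mu):
  Sigma^{-1} · (x - mu) = (0.1585, -0.0929).
  (x - mu)^T · [Sigma^{-1} · (x - mu)] = (3)·(0.1585) + (-2)·(-0.0929) = 0.6612.

Step 4 — take square root: d = √(0.6612) ≈ 0.8131.

d(x, mu) = √(0.6612) ≈ 0.8131


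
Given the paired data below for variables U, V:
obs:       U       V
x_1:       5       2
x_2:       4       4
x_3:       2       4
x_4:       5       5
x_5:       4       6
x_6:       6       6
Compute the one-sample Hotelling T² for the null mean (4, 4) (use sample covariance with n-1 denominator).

Step 1 — sample mean vector:
  mean(U) = (5 + 4 + 2 + 5 + 4 + 6) / 6 = 26/6 = 4.3333
  mean(V) = (2 + 4 + 4 + 5 + 6 + 6) / 6 = 27/6 = 4.5
  x̄ = (4.3333, 4.5),  deviation x̄ - mu_0 = (4.3333, 4.5) - (4, 4) = (0.3333, 0.5).

Step 2 — sample covariance matrix, S[i,j] = (1/(n-1)) · Σ_k (x_{k,i} - mean_i) · (x_{k,j} - mean_j), divisor n-1 = 5:
  S[U,U] = ((0.6667)·(0.6667) + (-0.3333)·(-0.3333) + (-2.3333)·(-2.3333) + (0.6667)·(0.6667) + (-0.3333)·(-0.3333) + (1.6667)·(1.6667)) / 5 = 9.3333/5 = 1.8667
  S[U,V] = ((0.6667)·(-2.5) + (-0.3333)·(-0.5) + (-2.3333)·(-0.5) + (0.6667)·(0.5) + (-0.3333)·(1.5) + (1.6667)·(1.5)) / 5 = 2/5 = 0.4
  S[V,V] = ((-2.5)·(-2.5) + (-0.5)·(-0.5) + (-0.5)·(-0.5) + (0.5)·(0.5) + (1.5)·(1.5) + (1.5)·(1.5)) / 5 = 11.5/5 = 2.3
  S = [[1.8667, 0.4],
 [0.4, 2.3]].

Step 3 — invert S. det(S) = 1.8667·2.3 - (0.4)² = 4.1333.
  S^{-1} = (1/det) · [[d, -b], [-b, a]] = [[0.5565, -0.0968],
 [-0.0968, 0.4516]].

Step 4 — quadratic form (x̄ - mu_0)^T · S^{-1} · (x̄ - mu_0):
  S^{-1} · (x̄ - mu_0) = (0.1371, 0.1935),
  (x̄ - mu_0)^T · [...] = (0.3333)·(0.1371) + (0.5)·(0.1935) = 0.1425.

Step 5 — scale by n: T² = 6 · 0.1425 = 0.8548.

T² ≈ 0.8548


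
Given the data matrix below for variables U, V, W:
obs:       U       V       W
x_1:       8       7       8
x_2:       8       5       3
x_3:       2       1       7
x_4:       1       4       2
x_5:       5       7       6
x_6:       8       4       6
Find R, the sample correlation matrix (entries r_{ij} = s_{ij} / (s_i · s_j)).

Step 1 — column means:
  mean(U) = (8 + 8 + 2 + 1 + 5 + 8) / 6 = 32/6 = 5.3333
  mean(V) = (7 + 5 + 1 + 4 + 7 + 4) / 6 = 28/6 = 4.6667
  mean(W) = (8 + 3 + 7 + 2 + 6 + 6) / 6 = 32/6 = 5.3333

Step 2 — sample variances and covariances s[i,j] = (1/(n-1)) · Σ_k (x_{k,i} - mean_i) · (x_{k,j} - mean_j), with n-1 = 5:
  s[U,U] = ((2.6667)·(2.6667) + (2.6667)·(2.6667) + (-3.3333)·(-3.3333) + (-4.3333)·(-4.3333) + (-0.3333)·(-0.3333) + (2.6667)·(2.6667)) / 5 = 51.3333/5 = 10.2667
  s[U,V] = ((2.6667)·(2.3333) + (2.6667)·(0.3333) + (-3.3333)·(-3.6667) + (-4.3333)·(-0.6667) + (-0.3333)·(2.3333) + (2.6667)·(-0.6667)) / 5 = 19.6667/5 = 3.9333
  s[U,W] = ((2.6667)·(2.6667) + (2.6667)·(-2.3333) + (-3.3333)·(1.6667) + (-4.3333)·(-3.3333) + (-0.3333)·(0.6667) + (2.6667)·(0.6667)) / 5 = 11.3333/5 = 2.2667
  s[V,V] = ((2.3333)·(2.3333) + (0.3333)·(0.3333) + (-3.6667)·(-3.6667) + (-0.6667)·(-0.6667) + (2.3333)·(2.3333) + (-0.6667)·(-0.6667)) / 5 = 25.3333/5 = 5.0667
  s[V,W] = ((2.3333)·(2.6667) + (0.3333)·(-2.3333) + (-3.6667)·(1.6667) + (-0.6667)·(-3.3333) + (2.3333)·(0.6667) + (-0.6667)·(0.6667)) / 5 = 2.6667/5 = 0.5333
  s[W,W] = ((2.6667)·(2.6667) + (-2.3333)·(-2.3333) + (1.6667)·(1.6667) + (-3.3333)·(-3.3333) + (0.6667)·(0.6667) + (0.6667)·(0.6667)) / 5 = 27.3333/5 = 5.4667
  Sample standard deviations s_i = √(s[i,i]):
  s(U) = √(10.2667) = 3.2042
  s(V) = √(5.0667) = 2.2509
  s(W) = √(5.4667) = 2.3381

Step 3 — r_{ij} = s_{ij} / (s_i · s_j):
  r[U,U] = 1 (diagonal).
  r[U,V] = 3.9333 / (3.2042 · 2.2509) = 3.9333 / 7.2123 = 0.5454
  r[U,W] = 2.2667 / (3.2042 · 2.3381) = 2.2667 / 7.4916 = 0.3026
  r[V,V] = 1 (diagonal).
  r[V,W] = 0.5333 / (2.2509 · 2.3381) = 0.5333 / 5.2629 = 0.1013
  r[W,W] = 1 (diagonal).

R is symmetric with unit diagonal. Assembling:

R = [[1, 0.5454, 0.3026],
 [0.5454, 1, 0.1013],
 [0.3026, 0.1013, 1]]


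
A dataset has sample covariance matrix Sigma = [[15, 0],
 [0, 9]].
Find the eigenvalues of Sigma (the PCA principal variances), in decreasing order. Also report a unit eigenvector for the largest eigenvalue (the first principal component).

Step 1 — characteristic polynomial of 2×2 Sigma:
  det(Sigma - λI) = λ² - trace · λ + det = 0.
  trace = 15 + 9 = 24, det = 15·9 - (0)² = 135.
Step 2 — discriminant:
  Δ = trace² - 4·det = 576 - 540 = 36.
Step 3 — eigenvalues:
  λ = (trace ± √Δ)/2 = (24 ± 6)/2,
  λ_1 = 15,  λ_2 = 9.

Step 4 — unit eigenvector for λ_1: Sigma is diagonal, so its eigenvectors are the coordinate axes. λ_1 = 15 is the diagonal entry on the first coordinate axis, hence
  v_1 = (1, 0) (||v_1|| = 1).

λ_1 = 15,  λ_2 = 9;  v_1 ≈ (1, 0)


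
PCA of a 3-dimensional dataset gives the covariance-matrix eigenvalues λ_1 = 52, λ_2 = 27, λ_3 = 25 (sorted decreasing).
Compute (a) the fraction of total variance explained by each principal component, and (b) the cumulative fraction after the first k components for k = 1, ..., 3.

Step 1 — total variance = trace(Sigma) = Σ λ_i = 52 + 27 + 25 = 104.

Step 2 — fraction explained by component i = λ_i / Σ λ:
  PC1: 52/104 = 0.5
  PC2: 27/104 = 0.2596
  PC3: 25/104 = 0.2404

Step 3 — cumulative fraction after k components = (λ_1 + ... + λ_k) / Σ λ:
  k = 1: 52/104 = 0.5
  k = 2: (52 + 27)/104 = 79/104 = 0.7596
  k = 3: (52 + 27 + 25)/104 = 104/104 = 1

Summary (fraction, with percent):

explained: PC1 0.5 (50%), PC2 0.2596 (25.96%), PC3 0.2404 (24.04%);  cumulative: 0.5, 0.7596, 1


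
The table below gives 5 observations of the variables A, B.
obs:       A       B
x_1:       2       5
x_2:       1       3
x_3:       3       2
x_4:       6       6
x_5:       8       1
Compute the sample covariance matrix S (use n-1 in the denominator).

Step 1 — column means:
  mean(A) = (2 + 1 + 3 + 6 + 8) / 5 = 20/5 = 4
  mean(B) = (5 + 3 + 2 + 6 + 1) / 5 = 17/5 = 3.4

Step 2 — sample covariance S[i,j] = (1/(n-1)) · Σ_k (x_{k,i} - mean_i) · (x_{k,j} - mean_j), with n-1 = 4.
  S[A,A] = ((-2)·(-2) + (-3)·(-3) + (-1)·(-1) + (2)·(2) + (4)·(4)) / 4 = 34/4 = 8.5
  S[A,B] = ((-2)·(1.6) + (-3)·(-0.4) + (-1)·(-1.4) + (2)·(2.6) + (4)·(-2.4)) / 4 = -5/4 = -1.25
  S[B,B] = ((1.6)·(1.6) + (-0.4)·(-0.4) + (-1.4)·(-1.4) + (2.6)·(2.6) + (-2.4)·(-2.4)) / 4 = 17.2/4 = 4.3

S is symmetric (S[j,i] = S[i,j]). Assembling:

S = [[8.5, -1.25],
 [-1.25, 4.3]]


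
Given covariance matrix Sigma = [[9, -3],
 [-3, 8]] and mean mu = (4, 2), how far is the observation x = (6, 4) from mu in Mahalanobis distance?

Step 1 — centre the observation: (x - mu) = (2, 2).

Step 2 — invert Sigma. det(Sigma) = 9·8 - (-3)² = 63.
  Sigma^{-1} = (1/det) · [[d, -b], [-b, a]] = [[0.127, 0.0476],
 [0.0476, 0.1429]].

Step 3 — form the quadratic (x - mu)^T · Sigma^{-1} · (x - mu):
  Sigma^{-1} · (x - mu) = (0.3492, 0.381).
  (x - mu)^T · [Sigma^{-1} · (x - mu)] = (2)·(0.3492) + (2)·(0.381) = 1.4603.

Step 4 — take square root: d = √(1.4603) ≈ 1.2084.

d(x, mu) = √(1.4603) ≈ 1.2084


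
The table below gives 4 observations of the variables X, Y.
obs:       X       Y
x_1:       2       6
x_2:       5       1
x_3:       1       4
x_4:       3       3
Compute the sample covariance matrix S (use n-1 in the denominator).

Step 1 — column means:
  mean(X) = (2 + 5 + 1 + 3) / 4 = 11/4 = 2.75
  mean(Y) = (6 + 1 + 4 + 3) / 4 = 14/4 = 3.5

Step 2 — sample covariance S[i,j] = (1/(n-1)) · Σ_k (x_{k,i} - mean_i) · (x_{k,j} - mean_j), with n-1 = 3.
  S[X,X] = ((-0.75)·(-0.75) + (2.25)·(2.25) + (-1.75)·(-1.75) + (0.25)·(0.25)) / 3 = 8.75/3 = 2.9167
  S[X,Y] = ((-0.75)·(2.5) + (2.25)·(-2.5) + (-1.75)·(0.5) + (0.25)·(-0.5)) / 3 = -8.5/3 = -2.8333
  S[Y,Y] = ((2.5)·(2.5) + (-2.5)·(-2.5) + (0.5)·(0.5) + (-0.5)·(-0.5)) / 3 = 13/3 = 4.3333

S is symmetric (S[j,i] = S[i,j]). Assembling:

S = [[2.9167, -2.8333],
 [-2.8333, 4.3333]]


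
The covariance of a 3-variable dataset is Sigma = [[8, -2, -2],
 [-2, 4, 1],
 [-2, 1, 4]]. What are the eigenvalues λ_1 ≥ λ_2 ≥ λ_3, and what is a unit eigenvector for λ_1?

Step 1 — characteristic polynomial p(λ) = det(λI - Sigma) = λ³ - tr·λ² + c_1·λ - det, where tr = trace, c_1 = sum of the principal 2×2 minors, det = det(Sigma):
  tr = 8 + 4 + 4 = 16,
  c_1 = (8·4 - (-2)²) + (8·4 - (-2)²) + (4·4 - (1)²) = 28 + 28 + 15 = 71,
  det = 8·(4·4 - (1)²) - (-2)·((-2)·4 - (1)·(-2)) + (-2)·((-2)·(1) - 4·(-2)) = 8·(15) - (-2)·(-6) + (-2)·(6) = 96.
  So p(λ) = λ³ - 16λ² + 71λ - 96.
Step 2 — look for an integer root (rational root theorem: any rational root is an integer divisor of 96). Testing λ = 3:
  p(3) = 27 - 144 + 213 - 96 = 0  ✓
  Dividing out (λ - 3): p(λ) = (λ - 3)(λ² - 13λ + 32).
Step 3 — remaining eigenvalues from the quadratic λ² - 13λ + 32 = 0:
  Δ = 13² - 4·32 = 169 - 128 = 41,  λ = (13 ± √41)/2 = (13 ± 6.4031)/2 ≈ 9.7016 or 3.2984.
  Sorted: λ_1 = 9.7016,  λ_2 = 3.2984,  λ_3 = 3  (check: sum = 16 = tr ✓).

Step 4 — unit eigenvector for λ_1 ≈ 9.7016: v spans the null space of (Sigma - λ_1 I), whose rows are
  r_1 = (-1.7016, -2, -2),  r_2 = (-2, -5.7016, 1),  r_3 = (-2, 1, -5.7016).
  v is orthogonal to every row, so take v ∝ r_1 × r_2 = ((-2)·(1) - (-2)·(-5.7016), (-2)·(-2) - (-1.7016)·(1), (-1.7016)·(-5.7016) - (-2)·(-2)) ≈ (-13.4031, 5.7016, 5.7016).
  Rescale (multiply by -1 so the first nonzero entry is positive): u = (13.4031, -5.7016, -5.7016).
  ||u|| = √((13.4031)² + (-5.7016)² + (-5.7016)²) = √(244.6594) ≈ 15.6416,  v_1 = u/||u|| ≈ (0.8569, -0.3645, -0.3645) (||v_1|| = 1).

λ_1 = 9.7016,  λ_2 = 3.2984,  λ_3 = 3;  v_1 ≈ (0.8569, -0.3645, -0.3645)


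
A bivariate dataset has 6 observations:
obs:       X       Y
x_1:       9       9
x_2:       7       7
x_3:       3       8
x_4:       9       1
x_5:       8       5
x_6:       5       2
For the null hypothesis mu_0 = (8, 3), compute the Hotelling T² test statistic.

Step 1 — sample mean vector:
  mean(X) = (9 + 7 + 3 + 9 + 8 + 5) / 6 = 41/6 = 6.8333
  mean(Y) = (9 + 7 + 8 + 1 + 5 + 2) / 6 = 32/6 = 5.3333
  x̄ = (6.8333, 5.3333),  deviation x̄ - mu_0 = (6.8333, 5.3333) - (8, 3) = (-1.1667, 2.3333).

Step 2 — sample covariance matrix, S[i,j] = (1/(n-1)) · Σ_k (x_{k,i} - mean_i) · (x_{k,j} - mean_j), divisor n-1 = 5:
  S[X,X] = ((2.1667)·(2.1667) + (0.1667)·(0.1667) + (-3.8333)·(-3.8333) + (2.1667)·(2.1667) + (1.1667)·(1.1667) + (-1.8333)·(-1.8333)) / 5 = 28.8333/5 = 5.7667
  S[X,Y] = ((2.1667)·(3.6667) + (0.1667)·(1.6667) + (-3.8333)·(2.6667) + (2.1667)·(-4.3333) + (1.1667)·(-0.3333) + (-1.8333)·(-3.3333)) / 5 = -5.6667/5 = -1.1333
  S[Y,Y] = ((3.6667)·(3.6667) + (1.6667)·(1.6667) + (2.6667)·(2.6667) + (-4.3333)·(-4.3333) + (-0.3333)·(-0.3333) + (-3.3333)·(-3.3333)) / 5 = 53.3333/5 = 10.6667
  S = [[5.7667, -1.1333],
 [-1.1333, 10.6667]].

Step 3 — invert S. det(S) = 5.7667·10.6667 - (-1.1333)² = 60.2267.
  S^{-1} = (1/det) · [[d, -b], [-b, a]] = [[0.1771, 0.0188],
 [0.0188, 0.0957]].

Step 4 — quadratic form (x̄ - mu_0)^T · S^{-1} · (x̄ - mu_0):
  S^{-1} · (x̄ - mu_0) = (-0.1627, 0.2015),
  (x̄ - mu_0)^T · [...] = (-1.1667)·(-0.1627) + (2.3333)·(0.2015) = 0.6599.

Step 5 — scale by n: T² = 6 · 0.6599 = 3.9595.

T² ≈ 3.9595


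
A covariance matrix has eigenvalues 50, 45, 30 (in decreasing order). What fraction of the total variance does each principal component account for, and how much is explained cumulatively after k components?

Step 1 — total variance = trace(Sigma) = Σ λ_i = 50 + 45 + 30 = 125.

Step 2 — fraction explained by component i = λ_i / Σ λ:
  PC1: 50/125 = 0.4
  PC2: 45/125 = 0.36
  PC3: 30/125 = 0.24

Step 3 — cumulative fraction after k components = (λ_1 + ... + λ_k) / Σ λ:
  k = 1: 50/125 = 0.4
  k = 2: (50 + 45)/125 = 95/125 = 0.76
  k = 3: (50 + 45 + 30)/125 = 125/125 = 1

Summary (fraction, with percent):

explained: PC1 0.4 (40%), PC2 0.36 (36%), PC3 0.24 (24%);  cumulative: 0.4, 0.76, 1


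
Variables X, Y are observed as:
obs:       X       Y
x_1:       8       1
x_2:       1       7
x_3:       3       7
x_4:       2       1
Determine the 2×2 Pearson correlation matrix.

Step 1 — column means:
  mean(X) = (8 + 1 + 3 + 2) / 4 = 14/4 = 3.5
  mean(Y) = (1 + 7 + 7 + 1) / 4 = 16/4 = 4

Step 2 — sample variances and covariances s[i,j] = (1/(n-1)) · Σ_k (x_{k,i} - mean_i) · (x_{k,j} - mean_j), with n-1 = 3:
  s[X,X] = ((4.5)·(4.5) + (-2.5)·(-2.5) + (-0.5)·(-0.5) + (-1.5)·(-1.5)) / 3 = 29/3 = 9.6667
  s[X,Y] = ((4.5)·(-3) + (-2.5)·(3) + (-0.5)·(3) + (-1.5)·(-3)) / 3 = -18/3 = -6
  s[Y,Y] = ((-3)·(-3) + (3)·(3) + (3)·(3) + (-3)·(-3)) / 3 = 36/3 = 12
  Sample standard deviations s_i = √(s[i,i]):
  s(X) = √(9.6667) = 3.1091
  s(Y) = √(12) = 3.4641

Step 3 — r_{ij} = s_{ij} / (s_i · s_j):
  r[X,X] = 1 (diagonal).
  r[X,Y] = -6 / (3.1091 · 3.4641) = -6 / 10.7703 = -0.5571
  r[Y,Y] = 1 (diagonal).

R is symmetric with unit diagonal. Assembling:

R = [[1, -0.5571],
 [-0.5571, 1]]


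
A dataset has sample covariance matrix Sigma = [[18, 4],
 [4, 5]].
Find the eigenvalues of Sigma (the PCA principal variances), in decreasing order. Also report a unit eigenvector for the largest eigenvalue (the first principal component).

Step 1 — characteristic polynomial of 2×2 Sigma:
  det(Sigma - λI) = λ² - trace · λ + det = 0.
  trace = 18 + 5 = 23, det = 18·5 - (4)² = 74.
Step 2 — discriminant:
  Δ = trace² - 4·det = 529 - 296 = 233.
Step 3 — eigenvalues:
  λ = (trace ± √Δ)/2 = (23 ± 15.2643)/2,
  λ_1 = 19.1322,  λ_2 = 3.8678.

Step 4 — unit eigenvector for λ_1: solve (Sigma - λ_1 I)v = 0. First row:
  (18 - 19.1322)·v_x + (4)·v_y = 0, i.e. (-1.1322)·v_x + (4)·v_y = 0,
  so v ∝ (b, λ_1 - a) = (4, 1.1322) = u.
  ||u|| = √((4)² + (1.1322)²) = √(17.2818) ≈ 4.1571,
  v_1 = u/||u|| ≈ (0.9622, 0.2723) (||v_1|| = 1).

λ_1 = 19.1322,  λ_2 = 3.8678;  v_1 ≈ (0.9622, 0.2723)


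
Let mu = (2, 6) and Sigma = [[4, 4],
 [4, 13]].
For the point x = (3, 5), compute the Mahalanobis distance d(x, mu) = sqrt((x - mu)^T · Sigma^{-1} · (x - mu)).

Step 1 — centre the observation: (x - mu) = (1, -1).

Step 2 — invert Sigma. det(Sigma) = 4·13 - (4)² = 36.
  Sigma^{-1} = (1/det) · [[d, -b], [-b, a]] = [[0.3611, -0.1111],
 [-0.1111, 0.1111]].

Step 3 — form the quadratic (x - mu)^T · Sigma^{-1} · (x - mu):
  Sigma^{-1} · (x - mu) = (0.4722, -0.2222).
  (x - mu)^T · [Sigma^{-1} · (x - mu)] = (1)·(0.4722) + (-1)·(-0.2222) = 0.6944.

Step 4 — take square root: d = √(0.6944) ≈ 0.8333.

d(x, mu) = √(0.6944) ≈ 0.8333
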